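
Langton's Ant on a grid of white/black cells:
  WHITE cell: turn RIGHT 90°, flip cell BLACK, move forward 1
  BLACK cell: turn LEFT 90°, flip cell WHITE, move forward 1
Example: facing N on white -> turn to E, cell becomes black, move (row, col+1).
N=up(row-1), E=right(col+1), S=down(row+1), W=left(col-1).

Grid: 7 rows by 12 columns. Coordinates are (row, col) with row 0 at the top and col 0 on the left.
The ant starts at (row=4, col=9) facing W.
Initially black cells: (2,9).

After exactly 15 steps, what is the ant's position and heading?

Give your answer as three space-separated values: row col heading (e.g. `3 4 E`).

Answer: 4 10 N

Derivation:
Step 1: on WHITE (4,9): turn R to N, flip to black, move to (3,9). |black|=2
Step 2: on WHITE (3,9): turn R to E, flip to black, move to (3,10). |black|=3
Step 3: on WHITE (3,10): turn R to S, flip to black, move to (4,10). |black|=4
Step 4: on WHITE (4,10): turn R to W, flip to black, move to (4,9). |black|=5
Step 5: on BLACK (4,9): turn L to S, flip to white, move to (5,9). |black|=4
Step 6: on WHITE (5,9): turn R to W, flip to black, move to (5,8). |black|=5
Step 7: on WHITE (5,8): turn R to N, flip to black, move to (4,8). |black|=6
Step 8: on WHITE (4,8): turn R to E, flip to black, move to (4,9). |black|=7
Step 9: on WHITE (4,9): turn R to S, flip to black, move to (5,9). |black|=8
Step 10: on BLACK (5,9): turn L to E, flip to white, move to (5,10). |black|=7
Step 11: on WHITE (5,10): turn R to S, flip to black, move to (6,10). |black|=8
Step 12: on WHITE (6,10): turn R to W, flip to black, move to (6,9). |black|=9
Step 13: on WHITE (6,9): turn R to N, flip to black, move to (5,9). |black|=10
Step 14: on WHITE (5,9): turn R to E, flip to black, move to (5,10). |black|=11
Step 15: on BLACK (5,10): turn L to N, flip to white, move to (4,10). |black|=10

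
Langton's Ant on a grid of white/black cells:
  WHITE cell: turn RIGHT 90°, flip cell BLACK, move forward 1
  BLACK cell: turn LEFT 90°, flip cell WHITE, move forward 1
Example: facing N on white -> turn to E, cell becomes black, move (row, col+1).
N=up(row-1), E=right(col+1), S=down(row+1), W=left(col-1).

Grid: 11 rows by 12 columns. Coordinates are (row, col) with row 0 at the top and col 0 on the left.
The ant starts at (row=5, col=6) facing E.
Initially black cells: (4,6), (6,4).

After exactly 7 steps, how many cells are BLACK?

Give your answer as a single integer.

Step 1: on WHITE (5,6): turn R to S, flip to black, move to (6,6). |black|=3
Step 2: on WHITE (6,6): turn R to W, flip to black, move to (6,5). |black|=4
Step 3: on WHITE (6,5): turn R to N, flip to black, move to (5,5). |black|=5
Step 4: on WHITE (5,5): turn R to E, flip to black, move to (5,6). |black|=6
Step 5: on BLACK (5,6): turn L to N, flip to white, move to (4,6). |black|=5
Step 6: on BLACK (4,6): turn L to W, flip to white, move to (4,5). |black|=4
Step 7: on WHITE (4,5): turn R to N, flip to black, move to (3,5). |black|=5

Answer: 5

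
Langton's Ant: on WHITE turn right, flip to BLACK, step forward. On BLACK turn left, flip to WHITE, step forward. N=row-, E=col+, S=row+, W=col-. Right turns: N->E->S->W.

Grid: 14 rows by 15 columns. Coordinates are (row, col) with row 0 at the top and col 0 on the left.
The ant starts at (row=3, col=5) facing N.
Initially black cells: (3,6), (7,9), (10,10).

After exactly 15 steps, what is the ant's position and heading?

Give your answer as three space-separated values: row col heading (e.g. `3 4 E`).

Step 1: on WHITE (3,5): turn R to E, flip to black, move to (3,6). |black|=4
Step 2: on BLACK (3,6): turn L to N, flip to white, move to (2,6). |black|=3
Step 3: on WHITE (2,6): turn R to E, flip to black, move to (2,7). |black|=4
Step 4: on WHITE (2,7): turn R to S, flip to black, move to (3,7). |black|=5
Step 5: on WHITE (3,7): turn R to W, flip to black, move to (3,6). |black|=6
Step 6: on WHITE (3,6): turn R to N, flip to black, move to (2,6). |black|=7
Step 7: on BLACK (2,6): turn L to W, flip to white, move to (2,5). |black|=6
Step 8: on WHITE (2,5): turn R to N, flip to black, move to (1,5). |black|=7
Step 9: on WHITE (1,5): turn R to E, flip to black, move to (1,6). |black|=8
Step 10: on WHITE (1,6): turn R to S, flip to black, move to (2,6). |black|=9
Step 11: on WHITE (2,6): turn R to W, flip to black, move to (2,5). |black|=10
Step 12: on BLACK (2,5): turn L to S, flip to white, move to (3,5). |black|=9
Step 13: on BLACK (3,5): turn L to E, flip to white, move to (3,6). |black|=8
Step 14: on BLACK (3,6): turn L to N, flip to white, move to (2,6). |black|=7
Step 15: on BLACK (2,6): turn L to W, flip to white, move to (2,5). |black|=6

Answer: 2 5 W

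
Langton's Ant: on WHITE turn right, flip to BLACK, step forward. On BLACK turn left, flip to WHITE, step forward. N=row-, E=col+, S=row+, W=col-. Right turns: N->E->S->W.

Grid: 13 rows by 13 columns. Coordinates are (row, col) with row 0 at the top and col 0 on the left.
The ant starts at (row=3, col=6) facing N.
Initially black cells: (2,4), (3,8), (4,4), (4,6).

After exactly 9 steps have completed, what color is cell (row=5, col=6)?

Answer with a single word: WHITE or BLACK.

Step 1: on WHITE (3,6): turn R to E, flip to black, move to (3,7). |black|=5
Step 2: on WHITE (3,7): turn R to S, flip to black, move to (4,7). |black|=6
Step 3: on WHITE (4,7): turn R to W, flip to black, move to (4,6). |black|=7
Step 4: on BLACK (4,6): turn L to S, flip to white, move to (5,6). |black|=6
Step 5: on WHITE (5,6): turn R to W, flip to black, move to (5,5). |black|=7
Step 6: on WHITE (5,5): turn R to N, flip to black, move to (4,5). |black|=8
Step 7: on WHITE (4,5): turn R to E, flip to black, move to (4,6). |black|=9
Step 8: on WHITE (4,6): turn R to S, flip to black, move to (5,6). |black|=10
Step 9: on BLACK (5,6): turn L to E, flip to white, move to (5,7). |black|=9

Answer: WHITE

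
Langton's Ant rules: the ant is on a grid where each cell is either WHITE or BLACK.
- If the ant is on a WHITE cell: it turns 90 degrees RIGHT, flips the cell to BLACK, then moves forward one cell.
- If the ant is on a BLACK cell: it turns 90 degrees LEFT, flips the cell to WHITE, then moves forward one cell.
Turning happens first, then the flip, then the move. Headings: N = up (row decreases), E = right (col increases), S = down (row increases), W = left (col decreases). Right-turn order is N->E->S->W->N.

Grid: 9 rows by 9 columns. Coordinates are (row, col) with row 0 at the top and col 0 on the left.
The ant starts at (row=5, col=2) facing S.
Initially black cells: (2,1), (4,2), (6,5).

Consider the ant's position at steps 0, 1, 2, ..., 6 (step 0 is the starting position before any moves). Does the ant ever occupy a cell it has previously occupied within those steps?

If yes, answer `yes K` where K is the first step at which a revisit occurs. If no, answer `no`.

Answer: no

Derivation:
Step 1: on WHITE (5,2): turn R to W, flip to black, move to (5,1). |black|=4 — new cell
Step 2: on WHITE (5,1): turn R to N, flip to black, move to (4,1). |black|=5 — new cell
Step 3: on WHITE (4,1): turn R to E, flip to black, move to (4,2). |black|=6 — new cell
Step 4: on BLACK (4,2): turn L to N, flip to white, move to (3,2). |black|=5 — new cell
Step 5: on WHITE (3,2): turn R to E, flip to black, move to (3,3). |black|=6 — new cell
Step 6: on WHITE (3,3): turn R to S, flip to black, move to (4,3). |black|=7 — new cell
No revisit within 6 steps.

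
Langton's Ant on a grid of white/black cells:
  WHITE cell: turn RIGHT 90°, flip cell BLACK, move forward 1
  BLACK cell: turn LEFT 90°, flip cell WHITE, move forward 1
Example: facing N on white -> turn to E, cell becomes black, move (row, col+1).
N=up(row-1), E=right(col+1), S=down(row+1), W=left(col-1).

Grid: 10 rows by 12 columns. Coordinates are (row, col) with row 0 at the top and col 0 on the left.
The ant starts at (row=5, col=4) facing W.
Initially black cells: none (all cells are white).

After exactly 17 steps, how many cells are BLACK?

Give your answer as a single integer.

Step 1: on WHITE (5,4): turn R to N, flip to black, move to (4,4). |black|=1
Step 2: on WHITE (4,4): turn R to E, flip to black, move to (4,5). |black|=2
Step 3: on WHITE (4,5): turn R to S, flip to black, move to (5,5). |black|=3
Step 4: on WHITE (5,5): turn R to W, flip to black, move to (5,4). |black|=4
Step 5: on BLACK (5,4): turn L to S, flip to white, move to (6,4). |black|=3
Step 6: on WHITE (6,4): turn R to W, flip to black, move to (6,3). |black|=4
Step 7: on WHITE (6,3): turn R to N, flip to black, move to (5,3). |black|=5
Step 8: on WHITE (5,3): turn R to E, flip to black, move to (5,4). |black|=6
Step 9: on WHITE (5,4): turn R to S, flip to black, move to (6,4). |black|=7
Step 10: on BLACK (6,4): turn L to E, flip to white, move to (6,5). |black|=6
Step 11: on WHITE (6,5): turn R to S, flip to black, move to (7,5). |black|=7
Step 12: on WHITE (7,5): turn R to W, flip to black, move to (7,4). |black|=8
Step 13: on WHITE (7,4): turn R to N, flip to black, move to (6,4). |black|=9
Step 14: on WHITE (6,4): turn R to E, flip to black, move to (6,5). |black|=10
Step 15: on BLACK (6,5): turn L to N, flip to white, move to (5,5). |black|=9
Step 16: on BLACK (5,5): turn L to W, flip to white, move to (5,4). |black|=8
Step 17: on BLACK (5,4): turn L to S, flip to white, move to (6,4). |black|=7

Answer: 7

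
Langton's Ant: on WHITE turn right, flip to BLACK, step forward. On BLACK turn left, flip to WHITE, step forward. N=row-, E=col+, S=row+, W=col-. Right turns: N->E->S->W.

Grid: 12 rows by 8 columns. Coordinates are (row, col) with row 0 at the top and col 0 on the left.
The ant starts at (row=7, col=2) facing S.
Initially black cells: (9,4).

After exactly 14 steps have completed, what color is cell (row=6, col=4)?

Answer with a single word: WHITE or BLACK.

Step 1: on WHITE (7,2): turn R to W, flip to black, move to (7,1). |black|=2
Step 2: on WHITE (7,1): turn R to N, flip to black, move to (6,1). |black|=3
Step 3: on WHITE (6,1): turn R to E, flip to black, move to (6,2). |black|=4
Step 4: on WHITE (6,2): turn R to S, flip to black, move to (7,2). |black|=5
Step 5: on BLACK (7,2): turn L to E, flip to white, move to (7,3). |black|=4
Step 6: on WHITE (7,3): turn R to S, flip to black, move to (8,3). |black|=5
Step 7: on WHITE (8,3): turn R to W, flip to black, move to (8,2). |black|=6
Step 8: on WHITE (8,2): turn R to N, flip to black, move to (7,2). |black|=7
Step 9: on WHITE (7,2): turn R to E, flip to black, move to (7,3). |black|=8
Step 10: on BLACK (7,3): turn L to N, flip to white, move to (6,3). |black|=7
Step 11: on WHITE (6,3): turn R to E, flip to black, move to (6,4). |black|=8
Step 12: on WHITE (6,4): turn R to S, flip to black, move to (7,4). |black|=9
Step 13: on WHITE (7,4): turn R to W, flip to black, move to (7,3). |black|=10
Step 14: on WHITE (7,3): turn R to N, flip to black, move to (6,3). |black|=11

Answer: BLACK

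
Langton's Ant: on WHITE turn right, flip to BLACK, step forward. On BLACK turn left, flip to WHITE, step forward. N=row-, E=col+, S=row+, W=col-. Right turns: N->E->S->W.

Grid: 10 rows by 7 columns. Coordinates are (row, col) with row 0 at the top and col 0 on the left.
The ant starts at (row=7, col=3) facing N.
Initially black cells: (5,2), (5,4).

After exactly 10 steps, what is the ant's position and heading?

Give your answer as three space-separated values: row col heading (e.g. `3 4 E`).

Answer: 8 2 S

Derivation:
Step 1: on WHITE (7,3): turn R to E, flip to black, move to (7,4). |black|=3
Step 2: on WHITE (7,4): turn R to S, flip to black, move to (8,4). |black|=4
Step 3: on WHITE (8,4): turn R to W, flip to black, move to (8,3). |black|=5
Step 4: on WHITE (8,3): turn R to N, flip to black, move to (7,3). |black|=6
Step 5: on BLACK (7,3): turn L to W, flip to white, move to (7,2). |black|=5
Step 6: on WHITE (7,2): turn R to N, flip to black, move to (6,2). |black|=6
Step 7: on WHITE (6,2): turn R to E, flip to black, move to (6,3). |black|=7
Step 8: on WHITE (6,3): turn R to S, flip to black, move to (7,3). |black|=8
Step 9: on WHITE (7,3): turn R to W, flip to black, move to (7,2). |black|=9
Step 10: on BLACK (7,2): turn L to S, flip to white, move to (8,2). |black|=8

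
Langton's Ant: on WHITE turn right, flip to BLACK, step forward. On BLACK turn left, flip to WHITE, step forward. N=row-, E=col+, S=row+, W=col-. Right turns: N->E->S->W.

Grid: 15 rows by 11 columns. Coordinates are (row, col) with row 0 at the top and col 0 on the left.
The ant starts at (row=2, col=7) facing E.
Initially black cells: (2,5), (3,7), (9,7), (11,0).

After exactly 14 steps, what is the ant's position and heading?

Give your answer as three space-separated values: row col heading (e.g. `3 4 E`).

Answer: 3 8 E

Derivation:
Step 1: on WHITE (2,7): turn R to S, flip to black, move to (3,7). |black|=5
Step 2: on BLACK (3,7): turn L to E, flip to white, move to (3,8). |black|=4
Step 3: on WHITE (3,8): turn R to S, flip to black, move to (4,8). |black|=5
Step 4: on WHITE (4,8): turn R to W, flip to black, move to (4,7). |black|=6
Step 5: on WHITE (4,7): turn R to N, flip to black, move to (3,7). |black|=7
Step 6: on WHITE (3,7): turn R to E, flip to black, move to (3,8). |black|=8
Step 7: on BLACK (3,8): turn L to N, flip to white, move to (2,8). |black|=7
Step 8: on WHITE (2,8): turn R to E, flip to black, move to (2,9). |black|=8
Step 9: on WHITE (2,9): turn R to S, flip to black, move to (3,9). |black|=9
Step 10: on WHITE (3,9): turn R to W, flip to black, move to (3,8). |black|=10
Step 11: on WHITE (3,8): turn R to N, flip to black, move to (2,8). |black|=11
Step 12: on BLACK (2,8): turn L to W, flip to white, move to (2,7). |black|=10
Step 13: on BLACK (2,7): turn L to S, flip to white, move to (3,7). |black|=9
Step 14: on BLACK (3,7): turn L to E, flip to white, move to (3,8). |black|=8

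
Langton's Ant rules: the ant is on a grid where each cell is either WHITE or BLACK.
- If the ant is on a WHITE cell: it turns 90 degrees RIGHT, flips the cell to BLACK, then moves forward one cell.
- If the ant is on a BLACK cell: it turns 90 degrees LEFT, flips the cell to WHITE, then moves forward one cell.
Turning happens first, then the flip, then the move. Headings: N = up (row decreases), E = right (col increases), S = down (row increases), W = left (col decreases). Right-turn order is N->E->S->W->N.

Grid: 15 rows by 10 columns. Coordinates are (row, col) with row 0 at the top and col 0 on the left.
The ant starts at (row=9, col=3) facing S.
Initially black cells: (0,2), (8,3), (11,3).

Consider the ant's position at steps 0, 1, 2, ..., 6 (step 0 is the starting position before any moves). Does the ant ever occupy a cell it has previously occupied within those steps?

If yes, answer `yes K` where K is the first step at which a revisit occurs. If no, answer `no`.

Answer: no

Derivation:
Step 1: on WHITE (9,3): turn R to W, flip to black, move to (9,2). |black|=4 — new cell
Step 2: on WHITE (9,2): turn R to N, flip to black, move to (8,2). |black|=5 — new cell
Step 3: on WHITE (8,2): turn R to E, flip to black, move to (8,3). |black|=6 — new cell
Step 4: on BLACK (8,3): turn L to N, flip to white, move to (7,3). |black|=5 — new cell
Step 5: on WHITE (7,3): turn R to E, flip to black, move to (7,4). |black|=6 — new cell
Step 6: on WHITE (7,4): turn R to S, flip to black, move to (8,4). |black|=7 — new cell
No revisit within 6 steps.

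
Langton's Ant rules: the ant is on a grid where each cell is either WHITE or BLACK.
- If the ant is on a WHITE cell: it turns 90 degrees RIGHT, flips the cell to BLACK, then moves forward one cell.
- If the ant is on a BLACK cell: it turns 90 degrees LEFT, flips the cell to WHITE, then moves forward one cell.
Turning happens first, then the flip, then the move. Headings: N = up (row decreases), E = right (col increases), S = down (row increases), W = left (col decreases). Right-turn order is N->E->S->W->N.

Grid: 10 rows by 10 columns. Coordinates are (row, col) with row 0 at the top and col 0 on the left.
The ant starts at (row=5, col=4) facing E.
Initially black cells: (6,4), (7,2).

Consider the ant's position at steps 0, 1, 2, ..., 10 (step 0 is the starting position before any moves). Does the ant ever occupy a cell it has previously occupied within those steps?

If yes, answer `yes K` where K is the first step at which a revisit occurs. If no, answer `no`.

Answer: yes 5

Derivation:
Step 1: on WHITE (5,4): turn R to S, flip to black, move to (6,4). |black|=3 — new cell
Step 2: on BLACK (6,4): turn L to E, flip to white, move to (6,5). |black|=2 — new cell
Step 3: on WHITE (6,5): turn R to S, flip to black, move to (7,5). |black|=3 — new cell
Step 4: on WHITE (7,5): turn R to W, flip to black, move to (7,4). |black|=4 — new cell
Step 5: on WHITE (7,4): turn R to N, flip to black, move to (6,4). |black|=5 — REVISIT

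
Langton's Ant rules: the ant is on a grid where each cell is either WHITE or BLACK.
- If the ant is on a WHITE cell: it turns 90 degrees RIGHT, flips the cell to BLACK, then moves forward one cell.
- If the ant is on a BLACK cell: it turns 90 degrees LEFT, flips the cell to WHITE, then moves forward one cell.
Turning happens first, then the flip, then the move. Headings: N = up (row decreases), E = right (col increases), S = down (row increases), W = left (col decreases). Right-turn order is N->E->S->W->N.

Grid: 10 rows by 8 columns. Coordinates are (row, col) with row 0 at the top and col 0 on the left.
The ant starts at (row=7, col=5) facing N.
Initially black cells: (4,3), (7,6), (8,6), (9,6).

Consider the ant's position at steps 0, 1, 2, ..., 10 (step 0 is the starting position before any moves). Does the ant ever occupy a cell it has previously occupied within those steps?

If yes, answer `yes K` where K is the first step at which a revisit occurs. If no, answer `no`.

Answer: yes 5

Derivation:
Step 1: on WHITE (7,5): turn R to E, flip to black, move to (7,6). |black|=5 — new cell
Step 2: on BLACK (7,6): turn L to N, flip to white, move to (6,6). |black|=4 — new cell
Step 3: on WHITE (6,6): turn R to E, flip to black, move to (6,7). |black|=5 — new cell
Step 4: on WHITE (6,7): turn R to S, flip to black, move to (7,7). |black|=6 — new cell
Step 5: on WHITE (7,7): turn R to W, flip to black, move to (7,6). |black|=7 — REVISIT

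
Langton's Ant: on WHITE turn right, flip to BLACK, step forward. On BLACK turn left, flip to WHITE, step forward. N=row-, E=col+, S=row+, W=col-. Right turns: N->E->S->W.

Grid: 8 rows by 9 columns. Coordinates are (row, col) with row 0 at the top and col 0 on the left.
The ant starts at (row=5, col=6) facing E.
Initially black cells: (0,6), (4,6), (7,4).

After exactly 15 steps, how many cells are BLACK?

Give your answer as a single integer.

Step 1: on WHITE (5,6): turn R to S, flip to black, move to (6,6). |black|=4
Step 2: on WHITE (6,6): turn R to W, flip to black, move to (6,5). |black|=5
Step 3: on WHITE (6,5): turn R to N, flip to black, move to (5,5). |black|=6
Step 4: on WHITE (5,5): turn R to E, flip to black, move to (5,6). |black|=7
Step 5: on BLACK (5,6): turn L to N, flip to white, move to (4,6). |black|=6
Step 6: on BLACK (4,6): turn L to W, flip to white, move to (4,5). |black|=5
Step 7: on WHITE (4,5): turn R to N, flip to black, move to (3,5). |black|=6
Step 8: on WHITE (3,5): turn R to E, flip to black, move to (3,6). |black|=7
Step 9: on WHITE (3,6): turn R to S, flip to black, move to (4,6). |black|=8
Step 10: on WHITE (4,6): turn R to W, flip to black, move to (4,5). |black|=9
Step 11: on BLACK (4,5): turn L to S, flip to white, move to (5,5). |black|=8
Step 12: on BLACK (5,5): turn L to E, flip to white, move to (5,6). |black|=7
Step 13: on WHITE (5,6): turn R to S, flip to black, move to (6,6). |black|=8
Step 14: on BLACK (6,6): turn L to E, flip to white, move to (6,7). |black|=7
Step 15: on WHITE (6,7): turn R to S, flip to black, move to (7,7). |black|=8

Answer: 8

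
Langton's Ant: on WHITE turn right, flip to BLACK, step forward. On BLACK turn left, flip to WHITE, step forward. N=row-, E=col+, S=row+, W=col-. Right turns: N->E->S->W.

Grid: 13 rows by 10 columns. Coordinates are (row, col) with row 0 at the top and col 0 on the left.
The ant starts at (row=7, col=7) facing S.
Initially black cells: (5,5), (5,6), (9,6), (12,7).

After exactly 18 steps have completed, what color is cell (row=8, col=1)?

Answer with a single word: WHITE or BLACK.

Step 1: on WHITE (7,7): turn R to W, flip to black, move to (7,6). |black|=5
Step 2: on WHITE (7,6): turn R to N, flip to black, move to (6,6). |black|=6
Step 3: on WHITE (6,6): turn R to E, flip to black, move to (6,7). |black|=7
Step 4: on WHITE (6,7): turn R to S, flip to black, move to (7,7). |black|=8
Step 5: on BLACK (7,7): turn L to E, flip to white, move to (7,8). |black|=7
Step 6: on WHITE (7,8): turn R to S, flip to black, move to (8,8). |black|=8
Step 7: on WHITE (8,8): turn R to W, flip to black, move to (8,7). |black|=9
Step 8: on WHITE (8,7): turn R to N, flip to black, move to (7,7). |black|=10
Step 9: on WHITE (7,7): turn R to E, flip to black, move to (7,8). |black|=11
Step 10: on BLACK (7,8): turn L to N, flip to white, move to (6,8). |black|=10
Step 11: on WHITE (6,8): turn R to E, flip to black, move to (6,9). |black|=11
Step 12: on WHITE (6,9): turn R to S, flip to black, move to (7,9). |black|=12
Step 13: on WHITE (7,9): turn R to W, flip to black, move to (7,8). |black|=13
Step 14: on WHITE (7,8): turn R to N, flip to black, move to (6,8). |black|=14
Step 15: on BLACK (6,8): turn L to W, flip to white, move to (6,7). |black|=13
Step 16: on BLACK (6,7): turn L to S, flip to white, move to (7,7). |black|=12
Step 17: on BLACK (7,7): turn L to E, flip to white, move to (7,8). |black|=11
Step 18: on BLACK (7,8): turn L to N, flip to white, move to (6,8). |black|=10

Answer: WHITE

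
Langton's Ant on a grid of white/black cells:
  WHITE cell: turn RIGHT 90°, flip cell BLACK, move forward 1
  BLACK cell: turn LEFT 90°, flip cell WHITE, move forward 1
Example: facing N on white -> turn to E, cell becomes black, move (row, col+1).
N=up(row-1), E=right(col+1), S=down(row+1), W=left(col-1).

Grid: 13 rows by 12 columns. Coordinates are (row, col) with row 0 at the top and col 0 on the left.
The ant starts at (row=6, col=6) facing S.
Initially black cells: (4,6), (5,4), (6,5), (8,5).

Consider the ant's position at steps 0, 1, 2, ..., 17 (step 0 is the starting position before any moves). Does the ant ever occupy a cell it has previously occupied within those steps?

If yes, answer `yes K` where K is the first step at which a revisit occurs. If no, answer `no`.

Answer: yes 5

Derivation:
Step 1: on WHITE (6,6): turn R to W, flip to black, move to (6,5). |black|=5 — new cell
Step 2: on BLACK (6,5): turn L to S, flip to white, move to (7,5). |black|=4 — new cell
Step 3: on WHITE (7,5): turn R to W, flip to black, move to (7,4). |black|=5 — new cell
Step 4: on WHITE (7,4): turn R to N, flip to black, move to (6,4). |black|=6 — new cell
Step 5: on WHITE (6,4): turn R to E, flip to black, move to (6,5). |black|=7 — REVISIT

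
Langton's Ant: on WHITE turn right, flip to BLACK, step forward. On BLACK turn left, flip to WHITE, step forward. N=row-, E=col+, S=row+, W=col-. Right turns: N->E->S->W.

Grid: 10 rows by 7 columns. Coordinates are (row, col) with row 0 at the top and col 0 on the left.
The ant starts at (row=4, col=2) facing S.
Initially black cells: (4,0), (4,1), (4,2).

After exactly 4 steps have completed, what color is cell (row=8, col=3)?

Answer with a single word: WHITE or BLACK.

Answer: WHITE

Derivation:
Step 1: on BLACK (4,2): turn L to E, flip to white, move to (4,3). |black|=2
Step 2: on WHITE (4,3): turn R to S, flip to black, move to (5,3). |black|=3
Step 3: on WHITE (5,3): turn R to W, flip to black, move to (5,2). |black|=4
Step 4: on WHITE (5,2): turn R to N, flip to black, move to (4,2). |black|=5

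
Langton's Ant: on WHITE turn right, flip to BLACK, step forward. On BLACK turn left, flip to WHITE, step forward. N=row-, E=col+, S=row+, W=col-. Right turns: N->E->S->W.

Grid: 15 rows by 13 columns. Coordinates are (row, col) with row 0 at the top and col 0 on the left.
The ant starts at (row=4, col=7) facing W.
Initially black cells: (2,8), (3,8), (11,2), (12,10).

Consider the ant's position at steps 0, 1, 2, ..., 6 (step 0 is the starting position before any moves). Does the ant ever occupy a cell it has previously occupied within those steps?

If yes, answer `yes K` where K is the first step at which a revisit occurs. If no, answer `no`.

Step 1: on WHITE (4,7): turn R to N, flip to black, move to (3,7). |black|=5 — new cell
Step 2: on WHITE (3,7): turn R to E, flip to black, move to (3,8). |black|=6 — new cell
Step 3: on BLACK (3,8): turn L to N, flip to white, move to (2,8). |black|=5 — new cell
Step 4: on BLACK (2,8): turn L to W, flip to white, move to (2,7). |black|=4 — new cell
Step 5: on WHITE (2,7): turn R to N, flip to black, move to (1,7). |black|=5 — new cell
Step 6: on WHITE (1,7): turn R to E, flip to black, move to (1,8). |black|=6 — new cell
No revisit within 6 steps.

Answer: no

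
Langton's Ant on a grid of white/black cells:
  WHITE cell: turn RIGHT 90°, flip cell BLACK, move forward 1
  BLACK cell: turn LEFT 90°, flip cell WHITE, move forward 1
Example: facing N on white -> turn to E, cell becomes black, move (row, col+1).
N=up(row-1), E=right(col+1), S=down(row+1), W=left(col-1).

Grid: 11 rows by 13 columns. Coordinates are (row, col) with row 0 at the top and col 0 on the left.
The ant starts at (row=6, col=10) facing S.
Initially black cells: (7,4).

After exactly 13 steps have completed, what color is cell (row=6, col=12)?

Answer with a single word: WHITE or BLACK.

Answer: BLACK

Derivation:
Step 1: on WHITE (6,10): turn R to W, flip to black, move to (6,9). |black|=2
Step 2: on WHITE (6,9): turn R to N, flip to black, move to (5,9). |black|=3
Step 3: on WHITE (5,9): turn R to E, flip to black, move to (5,10). |black|=4
Step 4: on WHITE (5,10): turn R to S, flip to black, move to (6,10). |black|=5
Step 5: on BLACK (6,10): turn L to E, flip to white, move to (6,11). |black|=4
Step 6: on WHITE (6,11): turn R to S, flip to black, move to (7,11). |black|=5
Step 7: on WHITE (7,11): turn R to W, flip to black, move to (7,10). |black|=6
Step 8: on WHITE (7,10): turn R to N, flip to black, move to (6,10). |black|=7
Step 9: on WHITE (6,10): turn R to E, flip to black, move to (6,11). |black|=8
Step 10: on BLACK (6,11): turn L to N, flip to white, move to (5,11). |black|=7
Step 11: on WHITE (5,11): turn R to E, flip to black, move to (5,12). |black|=8
Step 12: on WHITE (5,12): turn R to S, flip to black, move to (6,12). |black|=9
Step 13: on WHITE (6,12): turn R to W, flip to black, move to (6,11). |black|=10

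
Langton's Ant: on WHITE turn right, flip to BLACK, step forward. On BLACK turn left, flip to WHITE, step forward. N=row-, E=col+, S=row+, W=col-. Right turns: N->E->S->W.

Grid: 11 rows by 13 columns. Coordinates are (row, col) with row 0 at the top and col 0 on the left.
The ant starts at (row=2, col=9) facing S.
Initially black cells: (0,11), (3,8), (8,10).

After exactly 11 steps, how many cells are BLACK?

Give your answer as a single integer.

Answer: 10

Derivation:
Step 1: on WHITE (2,9): turn R to W, flip to black, move to (2,8). |black|=4
Step 2: on WHITE (2,8): turn R to N, flip to black, move to (1,8). |black|=5
Step 3: on WHITE (1,8): turn R to E, flip to black, move to (1,9). |black|=6
Step 4: on WHITE (1,9): turn R to S, flip to black, move to (2,9). |black|=7
Step 5: on BLACK (2,9): turn L to E, flip to white, move to (2,10). |black|=6
Step 6: on WHITE (2,10): turn R to S, flip to black, move to (3,10). |black|=7
Step 7: on WHITE (3,10): turn R to W, flip to black, move to (3,9). |black|=8
Step 8: on WHITE (3,9): turn R to N, flip to black, move to (2,9). |black|=9
Step 9: on WHITE (2,9): turn R to E, flip to black, move to (2,10). |black|=10
Step 10: on BLACK (2,10): turn L to N, flip to white, move to (1,10). |black|=9
Step 11: on WHITE (1,10): turn R to E, flip to black, move to (1,11). |black|=10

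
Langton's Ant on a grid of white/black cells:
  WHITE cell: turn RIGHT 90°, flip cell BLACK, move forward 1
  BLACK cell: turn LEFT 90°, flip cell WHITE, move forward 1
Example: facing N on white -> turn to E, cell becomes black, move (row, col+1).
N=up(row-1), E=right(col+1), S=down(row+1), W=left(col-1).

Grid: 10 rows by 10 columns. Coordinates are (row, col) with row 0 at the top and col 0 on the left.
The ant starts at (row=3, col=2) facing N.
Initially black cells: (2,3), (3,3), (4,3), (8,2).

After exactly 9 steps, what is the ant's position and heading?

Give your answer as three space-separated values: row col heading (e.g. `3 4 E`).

Answer: 3 3 E

Derivation:
Step 1: on WHITE (3,2): turn R to E, flip to black, move to (3,3). |black|=5
Step 2: on BLACK (3,3): turn L to N, flip to white, move to (2,3). |black|=4
Step 3: on BLACK (2,3): turn L to W, flip to white, move to (2,2). |black|=3
Step 4: on WHITE (2,2): turn R to N, flip to black, move to (1,2). |black|=4
Step 5: on WHITE (1,2): turn R to E, flip to black, move to (1,3). |black|=5
Step 6: on WHITE (1,3): turn R to S, flip to black, move to (2,3). |black|=6
Step 7: on WHITE (2,3): turn R to W, flip to black, move to (2,2). |black|=7
Step 8: on BLACK (2,2): turn L to S, flip to white, move to (3,2). |black|=6
Step 9: on BLACK (3,2): turn L to E, flip to white, move to (3,3). |black|=5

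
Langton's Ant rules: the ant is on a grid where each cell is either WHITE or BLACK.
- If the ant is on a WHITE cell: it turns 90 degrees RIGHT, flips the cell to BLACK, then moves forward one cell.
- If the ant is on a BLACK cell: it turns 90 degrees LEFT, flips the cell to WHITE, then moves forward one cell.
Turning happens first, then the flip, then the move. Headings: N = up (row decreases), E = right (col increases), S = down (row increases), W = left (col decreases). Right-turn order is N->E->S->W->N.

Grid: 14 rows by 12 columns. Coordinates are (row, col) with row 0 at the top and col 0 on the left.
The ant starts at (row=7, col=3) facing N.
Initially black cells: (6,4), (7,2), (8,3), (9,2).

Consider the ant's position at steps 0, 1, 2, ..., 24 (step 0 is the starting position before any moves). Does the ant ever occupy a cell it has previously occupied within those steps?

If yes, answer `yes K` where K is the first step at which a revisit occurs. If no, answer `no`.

Step 1: on WHITE (7,3): turn R to E, flip to black, move to (7,4). |black|=5 — new cell
Step 2: on WHITE (7,4): turn R to S, flip to black, move to (8,4). |black|=6 — new cell
Step 3: on WHITE (8,4): turn R to W, flip to black, move to (8,3). |black|=7 — new cell
Step 4: on BLACK (8,3): turn L to S, flip to white, move to (9,3). |black|=6 — new cell
Step 5: on WHITE (9,3): turn R to W, flip to black, move to (9,2). |black|=7 — new cell
Step 6: on BLACK (9,2): turn L to S, flip to white, move to (10,2). |black|=6 — new cell
Step 7: on WHITE (10,2): turn R to W, flip to black, move to (10,1). |black|=7 — new cell
Step 8: on WHITE (10,1): turn R to N, flip to black, move to (9,1). |black|=8 — new cell
Step 9: on WHITE (9,1): turn R to E, flip to black, move to (9,2). |black|=9 — REVISIT

Answer: yes 9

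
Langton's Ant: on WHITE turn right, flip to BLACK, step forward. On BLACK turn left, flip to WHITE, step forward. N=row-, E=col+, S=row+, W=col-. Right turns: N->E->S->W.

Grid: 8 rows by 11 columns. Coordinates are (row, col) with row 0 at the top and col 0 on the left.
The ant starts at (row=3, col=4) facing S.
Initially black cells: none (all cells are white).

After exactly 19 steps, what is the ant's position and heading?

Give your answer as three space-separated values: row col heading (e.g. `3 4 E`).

Step 1: on WHITE (3,4): turn R to W, flip to black, move to (3,3). |black|=1
Step 2: on WHITE (3,3): turn R to N, flip to black, move to (2,3). |black|=2
Step 3: on WHITE (2,3): turn R to E, flip to black, move to (2,4). |black|=3
Step 4: on WHITE (2,4): turn R to S, flip to black, move to (3,4). |black|=4
Step 5: on BLACK (3,4): turn L to E, flip to white, move to (3,5). |black|=3
Step 6: on WHITE (3,5): turn R to S, flip to black, move to (4,5). |black|=4
Step 7: on WHITE (4,5): turn R to W, flip to black, move to (4,4). |black|=5
Step 8: on WHITE (4,4): turn R to N, flip to black, move to (3,4). |black|=6
Step 9: on WHITE (3,4): turn R to E, flip to black, move to (3,5). |black|=7
Step 10: on BLACK (3,5): turn L to N, flip to white, move to (2,5). |black|=6
Step 11: on WHITE (2,5): turn R to E, flip to black, move to (2,6). |black|=7
Step 12: on WHITE (2,6): turn R to S, flip to black, move to (3,6). |black|=8
Step 13: on WHITE (3,6): turn R to W, flip to black, move to (3,5). |black|=9
Step 14: on WHITE (3,5): turn R to N, flip to black, move to (2,5). |black|=10
Step 15: on BLACK (2,5): turn L to W, flip to white, move to (2,4). |black|=9
Step 16: on BLACK (2,4): turn L to S, flip to white, move to (3,4). |black|=8
Step 17: on BLACK (3,4): turn L to E, flip to white, move to (3,5). |black|=7
Step 18: on BLACK (3,5): turn L to N, flip to white, move to (2,5). |black|=6
Step 19: on WHITE (2,5): turn R to E, flip to black, move to (2,6). |black|=7

Answer: 2 6 E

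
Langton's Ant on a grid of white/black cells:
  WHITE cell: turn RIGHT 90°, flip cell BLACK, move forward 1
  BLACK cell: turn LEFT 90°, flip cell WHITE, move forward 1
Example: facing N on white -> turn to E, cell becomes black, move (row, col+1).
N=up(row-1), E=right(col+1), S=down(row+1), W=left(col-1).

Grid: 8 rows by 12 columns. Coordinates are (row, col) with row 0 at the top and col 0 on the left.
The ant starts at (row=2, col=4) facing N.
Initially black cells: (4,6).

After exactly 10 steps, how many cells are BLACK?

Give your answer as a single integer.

Step 1: on WHITE (2,4): turn R to E, flip to black, move to (2,5). |black|=2
Step 2: on WHITE (2,5): turn R to S, flip to black, move to (3,5). |black|=3
Step 3: on WHITE (3,5): turn R to W, flip to black, move to (3,4). |black|=4
Step 4: on WHITE (3,4): turn R to N, flip to black, move to (2,4). |black|=5
Step 5: on BLACK (2,4): turn L to W, flip to white, move to (2,3). |black|=4
Step 6: on WHITE (2,3): turn R to N, flip to black, move to (1,3). |black|=5
Step 7: on WHITE (1,3): turn R to E, flip to black, move to (1,4). |black|=6
Step 8: on WHITE (1,4): turn R to S, flip to black, move to (2,4). |black|=7
Step 9: on WHITE (2,4): turn R to W, flip to black, move to (2,3). |black|=8
Step 10: on BLACK (2,3): turn L to S, flip to white, move to (3,3). |black|=7

Answer: 7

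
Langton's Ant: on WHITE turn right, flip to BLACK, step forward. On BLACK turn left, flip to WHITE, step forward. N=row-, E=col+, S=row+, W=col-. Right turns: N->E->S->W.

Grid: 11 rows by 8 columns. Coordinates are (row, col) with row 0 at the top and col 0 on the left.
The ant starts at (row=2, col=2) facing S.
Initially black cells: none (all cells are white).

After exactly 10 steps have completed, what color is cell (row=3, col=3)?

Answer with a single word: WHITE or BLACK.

Answer: BLACK

Derivation:
Step 1: on WHITE (2,2): turn R to W, flip to black, move to (2,1). |black|=1
Step 2: on WHITE (2,1): turn R to N, flip to black, move to (1,1). |black|=2
Step 3: on WHITE (1,1): turn R to E, flip to black, move to (1,2). |black|=3
Step 4: on WHITE (1,2): turn R to S, flip to black, move to (2,2). |black|=4
Step 5: on BLACK (2,2): turn L to E, flip to white, move to (2,3). |black|=3
Step 6: on WHITE (2,3): turn R to S, flip to black, move to (3,3). |black|=4
Step 7: on WHITE (3,3): turn R to W, flip to black, move to (3,2). |black|=5
Step 8: on WHITE (3,2): turn R to N, flip to black, move to (2,2). |black|=6
Step 9: on WHITE (2,2): turn R to E, flip to black, move to (2,3). |black|=7
Step 10: on BLACK (2,3): turn L to N, flip to white, move to (1,3). |black|=6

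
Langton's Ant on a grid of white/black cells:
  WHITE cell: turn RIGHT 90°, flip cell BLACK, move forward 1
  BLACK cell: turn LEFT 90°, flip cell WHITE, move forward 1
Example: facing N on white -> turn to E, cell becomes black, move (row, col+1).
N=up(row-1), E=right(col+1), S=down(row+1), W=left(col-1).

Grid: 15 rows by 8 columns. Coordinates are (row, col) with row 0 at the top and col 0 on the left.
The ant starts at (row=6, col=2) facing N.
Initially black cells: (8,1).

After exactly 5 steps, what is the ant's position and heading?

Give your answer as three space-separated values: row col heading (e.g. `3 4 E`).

Step 1: on WHITE (6,2): turn R to E, flip to black, move to (6,3). |black|=2
Step 2: on WHITE (6,3): turn R to S, flip to black, move to (7,3). |black|=3
Step 3: on WHITE (7,3): turn R to W, flip to black, move to (7,2). |black|=4
Step 4: on WHITE (7,2): turn R to N, flip to black, move to (6,2). |black|=5
Step 5: on BLACK (6,2): turn L to W, flip to white, move to (6,1). |black|=4

Answer: 6 1 W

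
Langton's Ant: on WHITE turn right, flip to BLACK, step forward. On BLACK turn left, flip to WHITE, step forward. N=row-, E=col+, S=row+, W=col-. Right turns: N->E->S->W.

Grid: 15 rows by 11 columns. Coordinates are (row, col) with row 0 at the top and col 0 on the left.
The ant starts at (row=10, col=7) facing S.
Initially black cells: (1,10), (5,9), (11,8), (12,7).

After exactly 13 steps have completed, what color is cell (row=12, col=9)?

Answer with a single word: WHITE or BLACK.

Answer: BLACK

Derivation:
Step 1: on WHITE (10,7): turn R to W, flip to black, move to (10,6). |black|=5
Step 2: on WHITE (10,6): turn R to N, flip to black, move to (9,6). |black|=6
Step 3: on WHITE (9,6): turn R to E, flip to black, move to (9,7). |black|=7
Step 4: on WHITE (9,7): turn R to S, flip to black, move to (10,7). |black|=8
Step 5: on BLACK (10,7): turn L to E, flip to white, move to (10,8). |black|=7
Step 6: on WHITE (10,8): turn R to S, flip to black, move to (11,8). |black|=8
Step 7: on BLACK (11,8): turn L to E, flip to white, move to (11,9). |black|=7
Step 8: on WHITE (11,9): turn R to S, flip to black, move to (12,9). |black|=8
Step 9: on WHITE (12,9): turn R to W, flip to black, move to (12,8). |black|=9
Step 10: on WHITE (12,8): turn R to N, flip to black, move to (11,8). |black|=10
Step 11: on WHITE (11,8): turn R to E, flip to black, move to (11,9). |black|=11
Step 12: on BLACK (11,9): turn L to N, flip to white, move to (10,9). |black|=10
Step 13: on WHITE (10,9): turn R to E, flip to black, move to (10,10). |black|=11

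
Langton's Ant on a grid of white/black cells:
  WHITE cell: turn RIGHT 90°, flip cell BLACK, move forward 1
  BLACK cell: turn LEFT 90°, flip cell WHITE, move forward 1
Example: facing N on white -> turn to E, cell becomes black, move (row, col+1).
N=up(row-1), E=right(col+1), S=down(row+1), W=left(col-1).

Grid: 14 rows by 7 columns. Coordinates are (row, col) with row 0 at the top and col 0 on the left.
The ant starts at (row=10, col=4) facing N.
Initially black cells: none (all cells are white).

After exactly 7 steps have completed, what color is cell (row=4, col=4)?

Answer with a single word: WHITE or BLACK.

Step 1: on WHITE (10,4): turn R to E, flip to black, move to (10,5). |black|=1
Step 2: on WHITE (10,5): turn R to S, flip to black, move to (11,5). |black|=2
Step 3: on WHITE (11,5): turn R to W, flip to black, move to (11,4). |black|=3
Step 4: on WHITE (11,4): turn R to N, flip to black, move to (10,4). |black|=4
Step 5: on BLACK (10,4): turn L to W, flip to white, move to (10,3). |black|=3
Step 6: on WHITE (10,3): turn R to N, flip to black, move to (9,3). |black|=4
Step 7: on WHITE (9,3): turn R to E, flip to black, move to (9,4). |black|=5

Answer: WHITE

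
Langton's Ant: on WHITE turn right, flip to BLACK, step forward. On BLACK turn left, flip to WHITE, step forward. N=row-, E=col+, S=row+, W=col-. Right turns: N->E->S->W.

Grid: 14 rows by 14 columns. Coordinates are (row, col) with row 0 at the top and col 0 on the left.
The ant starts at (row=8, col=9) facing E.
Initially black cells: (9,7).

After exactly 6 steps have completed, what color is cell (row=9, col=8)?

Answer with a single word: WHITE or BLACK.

Step 1: on WHITE (8,9): turn R to S, flip to black, move to (9,9). |black|=2
Step 2: on WHITE (9,9): turn R to W, flip to black, move to (9,8). |black|=3
Step 3: on WHITE (9,8): turn R to N, flip to black, move to (8,8). |black|=4
Step 4: on WHITE (8,8): turn R to E, flip to black, move to (8,9). |black|=5
Step 5: on BLACK (8,9): turn L to N, flip to white, move to (7,9). |black|=4
Step 6: on WHITE (7,9): turn R to E, flip to black, move to (7,10). |black|=5

Answer: BLACK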